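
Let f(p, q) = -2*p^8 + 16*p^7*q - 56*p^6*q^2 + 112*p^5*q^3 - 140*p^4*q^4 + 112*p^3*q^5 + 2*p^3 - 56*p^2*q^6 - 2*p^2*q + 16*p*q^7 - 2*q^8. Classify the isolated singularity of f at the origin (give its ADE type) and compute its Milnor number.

The Hessian of f at 0 is [[0, 0], [0, 0]] with rank 0, so corank 2. A Groebner basis of the Jacobian ideal J(f) in C{p,q} is {p*q/8 + q^7, p*q^2, p^2 - p*q}; counting standard monomials gives mu = 9. Corank 2; j^3 = 2*p^2*(p - q) has shape L^2 M (L != M), so D-series; mu = 9 gives D_9.

Type D_{9}, Milnor number mu = 9.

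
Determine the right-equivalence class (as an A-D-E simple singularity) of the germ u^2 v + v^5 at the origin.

The Hessian of f at 0 has rank 0. Corank 2; j^3 = u^2*v has shape L^2 M (L != M), so D-series; mu = 6 gives D_6.

D_6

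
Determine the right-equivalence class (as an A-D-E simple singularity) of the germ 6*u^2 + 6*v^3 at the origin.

The Hessian of f at 0 is [[12, 0], [0, 0]] with rank 1, so corank 1. A Groebner basis of the Jacobian ideal J(f) in C{u,v} is {v^2, u}; counting standard monomials gives mu = 2. Corank 1: A-series; mu = 2 gives A_2.

A_{2}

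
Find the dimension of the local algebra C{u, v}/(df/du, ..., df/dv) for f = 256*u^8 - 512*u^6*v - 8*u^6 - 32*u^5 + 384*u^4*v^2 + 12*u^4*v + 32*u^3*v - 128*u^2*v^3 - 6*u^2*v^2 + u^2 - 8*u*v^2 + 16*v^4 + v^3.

The Hessian of f at 0 has rank 1. Corank 1: A-series; mu = 2 gives A_2.

2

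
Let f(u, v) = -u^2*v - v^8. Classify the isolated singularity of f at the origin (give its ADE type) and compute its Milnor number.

Type D_{9}, Milnor number mu = 9.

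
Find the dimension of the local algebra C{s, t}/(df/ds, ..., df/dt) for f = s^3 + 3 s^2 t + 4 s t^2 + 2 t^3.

The Hessian of f at 0 is [[0, 0], [0, 0]] with rank 0, so corank 2. A Groebner basis of the Jacobian ideal J(f) in C{s,t} is {t^3, s^2 - 2*t^2/3, s*t + t^2}; counting standard monomials gives mu = 4. Corank 2; j^3 = (s + t)*(s^2 + 2*s*t + 2*t^2) splits into three distinct lines over C (the quadratic factor has nonzero discriminant), so D_4.

4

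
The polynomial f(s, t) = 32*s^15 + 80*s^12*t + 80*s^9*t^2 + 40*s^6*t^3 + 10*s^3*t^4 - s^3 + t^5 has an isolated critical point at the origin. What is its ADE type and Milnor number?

Type E_8, Milnor number mu = 8.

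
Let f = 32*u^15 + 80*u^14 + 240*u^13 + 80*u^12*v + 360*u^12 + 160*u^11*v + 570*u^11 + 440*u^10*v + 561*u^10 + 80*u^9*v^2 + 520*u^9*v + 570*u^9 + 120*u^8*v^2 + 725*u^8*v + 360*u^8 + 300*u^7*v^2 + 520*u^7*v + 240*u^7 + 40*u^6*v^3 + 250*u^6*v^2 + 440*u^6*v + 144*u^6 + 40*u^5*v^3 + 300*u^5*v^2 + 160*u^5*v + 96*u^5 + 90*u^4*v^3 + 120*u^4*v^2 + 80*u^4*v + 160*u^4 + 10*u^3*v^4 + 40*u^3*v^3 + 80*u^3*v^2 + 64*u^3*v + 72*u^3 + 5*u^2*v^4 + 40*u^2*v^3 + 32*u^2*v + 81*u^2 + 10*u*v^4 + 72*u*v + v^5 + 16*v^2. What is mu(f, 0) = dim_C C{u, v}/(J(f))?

4

The Hessian of f at 0 has rank 1. Corank 1: A-series; mu = 4 gives A_4.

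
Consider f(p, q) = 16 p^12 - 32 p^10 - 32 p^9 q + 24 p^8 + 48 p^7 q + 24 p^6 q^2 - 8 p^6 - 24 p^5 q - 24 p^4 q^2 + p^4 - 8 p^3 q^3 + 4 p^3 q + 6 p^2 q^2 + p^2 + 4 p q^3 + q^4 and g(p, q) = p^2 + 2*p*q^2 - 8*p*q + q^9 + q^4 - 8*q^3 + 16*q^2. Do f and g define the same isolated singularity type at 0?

No.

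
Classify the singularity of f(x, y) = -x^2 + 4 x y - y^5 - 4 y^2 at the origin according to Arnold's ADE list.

A_{4}

The Hessian of f at 0 has rank 1. Corank 1: A-series; mu = 4 gives A_4.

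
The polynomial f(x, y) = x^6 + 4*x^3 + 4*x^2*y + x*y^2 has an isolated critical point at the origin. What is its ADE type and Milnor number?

The Hessian of f at 0 has rank 0. Corank 2; j^3 = x*(2*x + y)^2 has shape L^2 M (L != M), so D-series; mu = 7 gives D_7.

Type D7, Milnor number mu = 7.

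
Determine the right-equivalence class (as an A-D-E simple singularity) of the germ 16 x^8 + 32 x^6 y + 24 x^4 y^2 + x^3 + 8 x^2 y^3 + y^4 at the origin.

The Hessian of f at 0 has rank 0. Corank 2; j^3 = x^3 is a perfect cube, so E-series; the 4-jet and mu = 6 give E_6.

E_6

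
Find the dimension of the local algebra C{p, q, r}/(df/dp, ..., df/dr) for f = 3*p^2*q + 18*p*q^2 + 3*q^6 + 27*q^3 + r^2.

The Hessian of f at 0 has rank 1. Corank 2; j^3 = 3*q*(p + 3*q)^2 has shape L^2 M (L != M), so D-series; mu = 7 gives D_7.

7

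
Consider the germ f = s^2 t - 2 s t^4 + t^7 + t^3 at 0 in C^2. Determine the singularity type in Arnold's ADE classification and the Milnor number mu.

The Hessian of f at 0 is [[0, 0], [0, 0]] with rank 0, so corank 2. A Groebner basis of the Jacobian ideal J(f) in C{s,t} is {t^3, s^2 + 3*t^2, s*t}; counting standard monomials gives mu = 4. Corank 2; j^3 = t*(s^2 + t^2) splits into three distinct lines over C (the quadratic factor has nonzero discriminant), so D_4.

Type D_{4}, Milnor number mu = 4.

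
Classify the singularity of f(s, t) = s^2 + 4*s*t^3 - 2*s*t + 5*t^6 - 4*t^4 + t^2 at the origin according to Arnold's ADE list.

The Hessian of f at 0 has rank 1. Corank 1: A-series; mu = 5 gives A_5.

A5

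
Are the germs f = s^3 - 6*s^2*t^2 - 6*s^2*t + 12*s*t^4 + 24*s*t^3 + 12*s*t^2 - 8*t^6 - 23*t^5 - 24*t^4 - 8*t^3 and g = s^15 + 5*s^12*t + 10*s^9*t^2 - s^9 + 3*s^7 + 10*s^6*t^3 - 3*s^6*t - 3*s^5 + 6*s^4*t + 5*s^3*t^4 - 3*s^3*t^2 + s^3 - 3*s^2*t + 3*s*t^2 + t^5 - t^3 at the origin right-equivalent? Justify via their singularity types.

The Hessian of f at 0 is [[0, 0], [0, 0]] with rank 0, so corank 2. A Groebner basis of the Jacobian ideal J(f) in C{s,t} is {t^4, s^3 - 6*s^2*t + 3*s^2 - 12*s*t + 16*t^3 + 12*t^2, -s^2/4 + s*t^2 + s*t - 2*t^3 - t^2}; counting standard monomials gives mu = 8. Corank 2; j^3 = (s - 2*t)^3 is a perfect cube, so E-series; the 5-jet and mu = 8 give E_8. The Hessian of g at 0 is [[0, 0], [0, 0]] with rank 0, so corank 2. A Groebner basis of the Jacobian ideal J(g) in C{s,t} is {-s^2/2 + s*t^3 + s*t - t^2/2, t^4, s^3 - 3*s*t^2 + 2*t^3, s^2*t - 2*s*t^2 + t^3}; counting standard monomials gives mu = 8. Corank 2; j^3 = (s - t)^3 is a perfect cube, so E-series; the 5-jet and mu = 8 give E_8. Both have type E_8, hence right-equivalent.

Yes.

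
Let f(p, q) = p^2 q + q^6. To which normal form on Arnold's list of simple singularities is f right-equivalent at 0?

The Hessian of f at 0 is [[0, 0], [0, 0]] with rank 0, so corank 2. A Groebner basis of the Jacobian ideal J(f) in C{p,q} is {p^2/6 + q^5, p^3, p*q}; counting standard monomials gives mu = 7. Corank 2; j^3 = p^2*q has shape L^2 M (L != M), so D-series; mu = 7 gives D_7.

D7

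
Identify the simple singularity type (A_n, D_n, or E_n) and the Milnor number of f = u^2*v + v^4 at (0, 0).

Type D_{5}, Milnor number mu = 5.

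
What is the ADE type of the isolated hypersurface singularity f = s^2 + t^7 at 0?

A6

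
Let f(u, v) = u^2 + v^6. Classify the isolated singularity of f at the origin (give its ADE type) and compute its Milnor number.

Type A5, Milnor number mu = 5.

The Hessian of f at 0 is [[2, 0], [0, 0]] with rank 1, so corank 1. A Groebner basis of the Jacobian ideal J(f) in C{u,v} is {v^5, u}; counting standard monomials gives mu = 5. Corank 1: A-series; mu = 5 gives A_5.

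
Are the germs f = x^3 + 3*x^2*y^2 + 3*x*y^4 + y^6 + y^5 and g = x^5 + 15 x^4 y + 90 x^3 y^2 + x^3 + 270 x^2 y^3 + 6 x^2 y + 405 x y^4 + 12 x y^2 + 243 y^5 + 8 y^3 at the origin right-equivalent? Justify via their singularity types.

The Hessian of f at 0 is [[0, 0], [0, 0]] with rank 0, so corank 2. A Groebner basis of the Jacobian ideal J(f) in C{x,y} is {y^4, x^3, x^2/2 + x*y^2}; counting standard monomials gives mu = 8. Corank 2; j^3 = x^3 is a perfect cube, so E-series; the 5-jet and mu = 8 give E_8. The Hessian of g at 0 is [[0, 0], [0, 0]] with rank 0, so corank 2. A Groebner basis of the Jacobian ideal J(g) in C{x,y} is {y^5, x*y^3 + 9*y^4/4, x^2 + 4*x*y + 4*y^2}; counting standard monomials gives mu = 8. Corank 2; j^3 = (x + 2*y)^3 is a perfect cube, so E-series; the 5-jet and mu = 8 give E_8. Both have type E_8, hence right-equivalent.

Yes.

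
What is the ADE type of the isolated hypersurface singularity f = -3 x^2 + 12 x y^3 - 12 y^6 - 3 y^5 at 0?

A_{4}

The Hessian of f at 0 has rank 1. Corank 1: A-series; mu = 4 gives A_4.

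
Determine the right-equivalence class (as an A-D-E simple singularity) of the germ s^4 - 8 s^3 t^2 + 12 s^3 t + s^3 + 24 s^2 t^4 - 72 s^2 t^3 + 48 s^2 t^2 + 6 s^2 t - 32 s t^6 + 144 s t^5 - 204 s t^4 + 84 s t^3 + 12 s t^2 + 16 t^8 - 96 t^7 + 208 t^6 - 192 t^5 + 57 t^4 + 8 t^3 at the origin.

E6

The Hessian of f at 0 has rank 0. Corank 2; j^3 = (s + 2*t)^3 is a perfect cube, so E-series; the 4-jet and mu = 6 give E_6.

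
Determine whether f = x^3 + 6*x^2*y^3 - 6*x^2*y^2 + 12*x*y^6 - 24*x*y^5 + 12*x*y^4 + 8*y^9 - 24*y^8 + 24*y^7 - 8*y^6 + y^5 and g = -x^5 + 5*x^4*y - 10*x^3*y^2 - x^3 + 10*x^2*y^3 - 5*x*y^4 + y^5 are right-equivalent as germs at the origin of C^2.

The Hessian of f at 0 is [[0, 0], [0, 0]] with rank 0, so corank 2. A Groebner basis of the Jacobian ideal J(f) in C{x,y} is {x^2/4 + x*y^3 - x*y^2, y^4, x^3, x^2*y + x^2 - 4*x*y^2}; counting standard monomials gives mu = 8. Corank 2; j^3 = x^3 is a perfect cube, so E-series; the 5-jet and mu = 8 give E_8. The Hessian of g at 0 is [[0, 0], [0, 0]] with rank 0, so corank 2. A Groebner basis of the Jacobian ideal J(g) in C{x,y} is {y^5, x*y^3 - y^4/4, x^2}; counting standard monomials gives mu = 8. Corank 2; j^3 = -x^3 is a perfect cube, so E-series; the 5-jet and mu = 8 give E_8. Both have type E_8, hence right-equivalent.

Yes.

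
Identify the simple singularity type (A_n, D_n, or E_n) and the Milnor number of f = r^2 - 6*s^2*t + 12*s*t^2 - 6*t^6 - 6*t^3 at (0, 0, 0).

The Hessian of f at 0 is [[0, 0, 0], [0, 0, 0], [0, 0, 2]] with rank 1, so corank 2. A Groebner basis of the Jacobian ideal J(f) in C{s,t,r} is {s^2/6 + t^5 - t^2/6, s^3 - t^3, s*t - t^2, r}; counting standard monomials gives mu = 7. Corank 2; j^3 = -6*t*(s - t)^2 has shape L^2 M (L != M), so D-series; mu = 7 gives D_7.

Type D_7, Milnor number mu = 7.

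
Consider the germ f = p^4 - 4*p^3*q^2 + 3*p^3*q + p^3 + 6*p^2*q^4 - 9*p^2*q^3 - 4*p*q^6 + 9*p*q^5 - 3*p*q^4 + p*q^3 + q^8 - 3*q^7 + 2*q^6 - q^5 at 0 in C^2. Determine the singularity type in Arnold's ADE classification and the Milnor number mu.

Type E7, Milnor number mu = 7.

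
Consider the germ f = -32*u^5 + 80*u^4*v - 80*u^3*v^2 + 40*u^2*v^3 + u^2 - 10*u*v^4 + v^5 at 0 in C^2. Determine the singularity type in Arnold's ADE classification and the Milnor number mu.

Type A4, Milnor number mu = 4.

The Hessian of f at 0 has rank 1. Corank 1: A-series; mu = 4 gives A_4.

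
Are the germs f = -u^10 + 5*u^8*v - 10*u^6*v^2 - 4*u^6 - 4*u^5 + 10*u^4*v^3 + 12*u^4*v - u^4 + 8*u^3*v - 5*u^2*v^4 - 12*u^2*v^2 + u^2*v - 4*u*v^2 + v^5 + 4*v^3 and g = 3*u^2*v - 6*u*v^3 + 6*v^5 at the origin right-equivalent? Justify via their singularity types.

Yes.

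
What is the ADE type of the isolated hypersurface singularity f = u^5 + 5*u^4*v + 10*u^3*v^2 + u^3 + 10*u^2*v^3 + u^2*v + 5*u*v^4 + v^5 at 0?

D_{6}

The Hessian of f at 0 has rank 0. Corank 2; j^3 = u^2*(u + v) has shape L^2 M (L != M), so D-series; mu = 6 gives D_6.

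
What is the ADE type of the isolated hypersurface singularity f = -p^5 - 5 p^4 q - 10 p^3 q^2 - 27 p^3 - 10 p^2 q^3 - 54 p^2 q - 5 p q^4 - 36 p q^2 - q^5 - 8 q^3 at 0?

E_{8}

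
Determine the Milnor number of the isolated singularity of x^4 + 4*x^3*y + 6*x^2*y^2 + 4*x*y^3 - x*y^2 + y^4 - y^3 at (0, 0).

5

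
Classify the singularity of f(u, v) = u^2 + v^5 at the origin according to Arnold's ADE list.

A4

The Hessian of f at 0 has rank 1. Corank 1: A-series; mu = 4 gives A_4.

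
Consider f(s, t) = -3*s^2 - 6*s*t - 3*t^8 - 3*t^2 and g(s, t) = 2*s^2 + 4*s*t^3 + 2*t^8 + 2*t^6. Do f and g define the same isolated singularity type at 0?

The Hessian of f at 0 has rank 1. Corank 1: A-series; mu = 7 gives A_7. The Hessian of g at 0 has rank 1. Corank 1: A-series; mu = 7 gives A_7. Both have type A_7, hence right-equivalent.

Yes.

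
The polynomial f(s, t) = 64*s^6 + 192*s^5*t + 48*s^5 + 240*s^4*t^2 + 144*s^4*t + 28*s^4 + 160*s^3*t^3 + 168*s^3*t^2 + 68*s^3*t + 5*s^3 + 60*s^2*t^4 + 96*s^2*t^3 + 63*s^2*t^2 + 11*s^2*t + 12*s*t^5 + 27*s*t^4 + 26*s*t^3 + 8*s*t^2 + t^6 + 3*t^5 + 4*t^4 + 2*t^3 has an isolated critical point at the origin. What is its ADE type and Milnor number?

Type D4, Milnor number mu = 4.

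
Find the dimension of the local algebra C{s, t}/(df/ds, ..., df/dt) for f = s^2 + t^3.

2

The Hessian of f at 0 is [[2, 0], [0, 0]] with rank 1, so corank 1. A Groebner basis of the Jacobian ideal J(f) in C{s,t} is {t^2, s}; counting standard monomials gives mu = 2. Corank 1: A-series; mu = 2 gives A_2.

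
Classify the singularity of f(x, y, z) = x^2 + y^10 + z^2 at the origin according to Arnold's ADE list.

The Hessian of f at 0 has rank 2. Corank 1: A-series; mu = 9 gives A_9.

A9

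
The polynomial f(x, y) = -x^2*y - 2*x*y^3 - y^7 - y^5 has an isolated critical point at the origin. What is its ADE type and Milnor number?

Type D_8, Milnor number mu = 8.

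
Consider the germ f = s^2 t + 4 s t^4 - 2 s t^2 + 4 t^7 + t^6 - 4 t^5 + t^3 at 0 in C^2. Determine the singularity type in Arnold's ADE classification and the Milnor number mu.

Type D7, Milnor number mu = 7.

The Hessian of f at 0 has rank 0. Corank 2; j^3 = t*(s - t)^2 has shape L^2 M (L != M), so D-series; mu = 7 gives D_7.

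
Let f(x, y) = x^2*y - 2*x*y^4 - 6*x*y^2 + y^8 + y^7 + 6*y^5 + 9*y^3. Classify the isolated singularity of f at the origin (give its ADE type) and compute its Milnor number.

Type D_{9}, Milnor number mu = 9.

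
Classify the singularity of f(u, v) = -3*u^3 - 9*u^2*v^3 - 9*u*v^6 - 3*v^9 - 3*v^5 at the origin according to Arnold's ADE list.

E_{8}

The Hessian of f at 0 has rank 0. Corank 2; j^3 = -3*u^3 is a perfect cube, so E-series; the 5-jet and mu = 8 give E_8.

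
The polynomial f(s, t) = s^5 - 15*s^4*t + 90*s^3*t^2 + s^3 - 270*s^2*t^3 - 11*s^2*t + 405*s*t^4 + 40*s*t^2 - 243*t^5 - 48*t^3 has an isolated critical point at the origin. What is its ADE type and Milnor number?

Type D_6, Milnor number mu = 6.

The Hessian of f at 0 is [[0, 0], [0, 0]] with rank 0, so corank 2. A Groebner basis of the Jacobian ideal J(f) in C{s,t} is {-s*t/5 + t^4 + 4*t^2/5, s*t^2 - 4*t^3, s^2 - 7*s*t + 12*t^2}; counting standard monomials gives mu = 6. Corank 2; j^3 = (s - 4*t)^2*(s - 3*t) has shape L^2 M (L != M), so D-series; mu = 6 gives D_6.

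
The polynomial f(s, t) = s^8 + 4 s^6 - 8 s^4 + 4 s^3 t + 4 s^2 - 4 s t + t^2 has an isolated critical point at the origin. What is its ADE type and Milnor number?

The Hessian of f at 0 has rank 1. Corank 1: A-series; mu = 7 gives A_7.

Type A7, Milnor number mu = 7.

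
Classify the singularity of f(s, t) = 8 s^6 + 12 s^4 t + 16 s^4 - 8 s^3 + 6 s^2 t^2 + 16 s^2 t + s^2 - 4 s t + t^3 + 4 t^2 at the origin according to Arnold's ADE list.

The Hessian of f at 0 has rank 1. Corank 1: A-series; mu = 2 gives A_2.

A_2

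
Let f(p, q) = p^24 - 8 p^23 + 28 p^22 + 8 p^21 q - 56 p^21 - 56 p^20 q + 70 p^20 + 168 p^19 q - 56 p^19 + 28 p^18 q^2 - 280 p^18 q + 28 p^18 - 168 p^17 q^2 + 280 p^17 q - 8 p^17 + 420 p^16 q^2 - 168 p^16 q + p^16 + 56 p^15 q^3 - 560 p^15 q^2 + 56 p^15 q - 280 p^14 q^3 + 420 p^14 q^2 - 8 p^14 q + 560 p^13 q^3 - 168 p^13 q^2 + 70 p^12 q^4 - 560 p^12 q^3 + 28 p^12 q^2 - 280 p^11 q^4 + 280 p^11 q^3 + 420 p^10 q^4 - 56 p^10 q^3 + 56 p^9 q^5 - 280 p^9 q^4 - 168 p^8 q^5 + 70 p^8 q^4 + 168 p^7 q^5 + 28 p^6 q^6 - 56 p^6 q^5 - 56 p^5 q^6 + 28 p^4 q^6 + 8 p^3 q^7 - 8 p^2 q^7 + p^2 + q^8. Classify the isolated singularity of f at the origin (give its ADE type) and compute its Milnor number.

The Hessian of f at 0 is [[2, 0], [0, 0]] with rank 1, so corank 1. A Groebner basis of the Jacobian ideal J(f) in C{p,q} is {q^7, p}; counting standard monomials gives mu = 7. Corank 1: A-series; mu = 7 gives A_7.

Type A_{7}, Milnor number mu = 7.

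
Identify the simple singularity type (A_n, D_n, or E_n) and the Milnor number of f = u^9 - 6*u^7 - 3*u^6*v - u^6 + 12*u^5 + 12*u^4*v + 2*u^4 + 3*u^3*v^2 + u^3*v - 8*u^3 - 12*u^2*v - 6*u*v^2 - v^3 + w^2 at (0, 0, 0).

Type E_7, Milnor number mu = 7.

The Hessian of f at 0 has rank 1. Corank 2; j^3 = -(2*u + v)^3 is a perfect cube, so E-series; the 4-jet and mu = 7 give E_7.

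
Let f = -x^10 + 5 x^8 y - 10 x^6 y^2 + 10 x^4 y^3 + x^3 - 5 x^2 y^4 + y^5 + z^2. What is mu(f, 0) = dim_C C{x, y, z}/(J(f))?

8

The Hessian of f at 0 has rank 1. Corank 2; j^3 = x^3 is a perfect cube, so E-series; the 5-jet and mu = 8 give E_8.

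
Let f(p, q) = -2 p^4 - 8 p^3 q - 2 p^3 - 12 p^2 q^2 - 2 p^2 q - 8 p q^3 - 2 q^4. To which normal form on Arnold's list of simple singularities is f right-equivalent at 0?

D_{5}

The Hessian of f at 0 has rank 0. Corank 2; j^3 = -2*p^2*(p + q) has shape L^2 M (L != M), so D-series; mu = 5 gives D_5.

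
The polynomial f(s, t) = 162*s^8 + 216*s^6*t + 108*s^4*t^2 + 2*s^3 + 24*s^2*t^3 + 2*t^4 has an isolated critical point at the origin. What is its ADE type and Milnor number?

The Hessian of f at 0 has rank 0. Corank 2; j^3 = 2*s^3 is a perfect cube, so E-series; the 4-jet and mu = 6 give E_6.

Type E_{6}, Milnor number mu = 6.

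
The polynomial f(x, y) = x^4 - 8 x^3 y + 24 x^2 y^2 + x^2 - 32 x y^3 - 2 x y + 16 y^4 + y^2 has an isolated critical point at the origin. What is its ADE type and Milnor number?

Type A3, Milnor number mu = 3.

The Hessian of f at 0 has rank 1. Corank 1: A-series; mu = 3 gives A_3.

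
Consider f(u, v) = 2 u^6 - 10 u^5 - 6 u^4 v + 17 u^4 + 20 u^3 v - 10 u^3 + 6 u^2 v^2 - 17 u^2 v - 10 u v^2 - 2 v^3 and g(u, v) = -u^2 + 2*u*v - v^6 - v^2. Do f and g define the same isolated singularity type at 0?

No.

The Hessian of f at 0 has rank 0. Corank 2; j^3 = -(2*u + v)*(5*u^2 + 6*u*v + 2*v^2) splits into three distinct lines over C (the quadratic factor has nonzero discriminant), so D_4. The Hessian of g at 0 has rank 1. Corank 1: A-series; mu = 5 gives A_5. f is D_4 but g is A_5, hence not right-equivalent.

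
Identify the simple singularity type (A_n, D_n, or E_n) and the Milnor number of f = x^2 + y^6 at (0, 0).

The Hessian of f at 0 is [[2, 0], [0, 0]] with rank 1, so corank 1. A Groebner basis of the Jacobian ideal J(f) in C{x,y} is {y^5, x}; counting standard monomials gives mu = 5. Corank 1: A-series; mu = 5 gives A_5.

Type A5, Milnor number mu = 5.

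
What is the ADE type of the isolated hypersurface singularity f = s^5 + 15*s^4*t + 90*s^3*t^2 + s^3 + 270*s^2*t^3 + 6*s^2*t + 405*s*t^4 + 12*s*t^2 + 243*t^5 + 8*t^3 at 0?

E_{8}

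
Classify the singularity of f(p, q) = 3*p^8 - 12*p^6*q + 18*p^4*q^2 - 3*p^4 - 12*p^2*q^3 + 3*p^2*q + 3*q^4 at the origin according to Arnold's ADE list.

The Hessian of f at 0 has rank 0. Corank 2; j^3 = 3*p^2*q has shape L^2 M (L != M), so D-series; mu = 5 gives D_5.

D_{5}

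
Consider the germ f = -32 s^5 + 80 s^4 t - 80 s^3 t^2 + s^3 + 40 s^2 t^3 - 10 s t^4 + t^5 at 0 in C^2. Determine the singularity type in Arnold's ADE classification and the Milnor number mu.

Type E_8, Milnor number mu = 8.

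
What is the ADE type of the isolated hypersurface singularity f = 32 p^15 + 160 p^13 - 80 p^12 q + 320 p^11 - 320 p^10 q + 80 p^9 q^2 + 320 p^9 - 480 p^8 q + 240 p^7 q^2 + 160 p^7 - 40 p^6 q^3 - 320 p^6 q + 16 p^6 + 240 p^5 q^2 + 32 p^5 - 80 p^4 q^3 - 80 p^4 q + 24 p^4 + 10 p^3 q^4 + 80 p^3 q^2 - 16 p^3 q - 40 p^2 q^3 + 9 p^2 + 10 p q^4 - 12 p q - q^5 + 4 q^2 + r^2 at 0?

A_4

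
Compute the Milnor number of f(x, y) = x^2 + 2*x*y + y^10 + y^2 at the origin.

The Hessian of f at 0 has rank 1. Corank 1: A-series; mu = 9 gives A_9.

9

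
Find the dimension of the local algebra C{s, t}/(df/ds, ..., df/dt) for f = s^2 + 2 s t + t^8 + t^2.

7

The Hessian of f at 0 has rank 1. Corank 1: A-series; mu = 7 gives A_7.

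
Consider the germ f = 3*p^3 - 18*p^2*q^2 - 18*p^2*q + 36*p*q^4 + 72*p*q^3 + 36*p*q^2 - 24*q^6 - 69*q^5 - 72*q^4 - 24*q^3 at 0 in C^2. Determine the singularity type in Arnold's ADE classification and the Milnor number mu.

Type E_8, Milnor number mu = 8.

The Hessian of f at 0 has rank 0. Corank 2; j^3 = 3*(p - 2*q)^3 is a perfect cube, so E-series; the 5-jet and mu = 8 give E_8.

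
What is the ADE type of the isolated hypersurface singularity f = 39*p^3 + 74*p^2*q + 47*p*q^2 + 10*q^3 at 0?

The Hessian of f at 0 has rank 0. Corank 2; j^3 = (3*p + 2*q)*(13*p^2 + 16*p*q + 5*q^2) splits into three distinct lines over C (the quadratic factor has nonzero discriminant), so D_4.

D_4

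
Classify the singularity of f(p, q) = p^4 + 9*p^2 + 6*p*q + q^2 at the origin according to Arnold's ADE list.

A_3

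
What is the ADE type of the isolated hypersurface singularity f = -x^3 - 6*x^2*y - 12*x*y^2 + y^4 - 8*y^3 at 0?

E_{6}

The Hessian of f at 0 has rank 0. Corank 2; j^3 = -(x + 2*y)^3 is a perfect cube, so E-series; the 4-jet and mu = 6 give E_6.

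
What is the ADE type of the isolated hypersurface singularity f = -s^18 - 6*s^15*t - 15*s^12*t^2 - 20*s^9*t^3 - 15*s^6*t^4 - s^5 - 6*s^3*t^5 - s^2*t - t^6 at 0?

D_7

The Hessian of f at 0 is [[0, 0], [0, 0]] with rank 0, so corank 2. A Groebner basis of the Jacobian ideal J(f) in C{s,t} is {s^2/6 + t^5, s^3, s*t}; counting standard monomials gives mu = 7. Corank 2; j^3 = -s^2*t has shape L^2 M (L != M), so D-series; mu = 7 gives D_7.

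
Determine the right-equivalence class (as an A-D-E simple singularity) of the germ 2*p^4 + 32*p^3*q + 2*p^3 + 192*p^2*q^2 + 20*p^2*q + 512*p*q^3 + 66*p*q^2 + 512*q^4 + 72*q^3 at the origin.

The Hessian of f at 0 is [[0, 0], [0, 0]] with rank 0, so corank 2. A Groebner basis of the Jacobian ideal J(f) in C{p,q} is {p*q^2 + 3*p*q/4 + 9*q^2/4, -p*q/4 + q^3 - 3*q^2/4, p^2 + 7*p*q + 12*q^2}; counting standard monomials gives mu = 5. Corank 2; j^3 = 2*(p + 3*q)^2*(p + 4*q) has shape L^2 M (L != M), so D-series; mu = 5 gives D_5.

D_{5}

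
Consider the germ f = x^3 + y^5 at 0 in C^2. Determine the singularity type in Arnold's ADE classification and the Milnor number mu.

The Hessian of f at 0 has rank 0. Corank 2; j^3 = x^3 is a perfect cube, so E-series; the 5-jet and mu = 8 give E_8.

Type E_{8}, Milnor number mu = 8.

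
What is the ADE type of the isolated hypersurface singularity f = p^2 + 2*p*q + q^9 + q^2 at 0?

The Hessian of f at 0 is [[2, 2], [2, 2]] with rank 1, so corank 1. A Groebner basis of the Jacobian ideal J(f) in C{p,q} is {q^8, p + q}; counting standard monomials gives mu = 8. Corank 1: A-series; mu = 8 gives A_8.

A8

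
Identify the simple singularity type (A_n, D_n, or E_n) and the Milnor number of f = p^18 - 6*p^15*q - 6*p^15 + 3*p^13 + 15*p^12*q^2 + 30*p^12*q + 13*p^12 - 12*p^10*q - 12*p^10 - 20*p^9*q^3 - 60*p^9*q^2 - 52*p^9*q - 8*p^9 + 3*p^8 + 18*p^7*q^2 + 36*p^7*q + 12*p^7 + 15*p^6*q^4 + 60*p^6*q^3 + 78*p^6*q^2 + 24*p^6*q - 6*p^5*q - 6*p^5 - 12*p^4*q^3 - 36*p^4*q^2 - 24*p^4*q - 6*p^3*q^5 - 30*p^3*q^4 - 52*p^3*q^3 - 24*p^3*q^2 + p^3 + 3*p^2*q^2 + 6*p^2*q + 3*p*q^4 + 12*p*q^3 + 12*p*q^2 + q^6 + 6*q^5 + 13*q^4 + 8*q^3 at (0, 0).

Type E6, Milnor number mu = 6.

The Hessian of f at 0 has rank 0. Corank 2; j^3 = (p + 2*q)^3 is a perfect cube, so E-series; the 4-jet and mu = 6 give E_6.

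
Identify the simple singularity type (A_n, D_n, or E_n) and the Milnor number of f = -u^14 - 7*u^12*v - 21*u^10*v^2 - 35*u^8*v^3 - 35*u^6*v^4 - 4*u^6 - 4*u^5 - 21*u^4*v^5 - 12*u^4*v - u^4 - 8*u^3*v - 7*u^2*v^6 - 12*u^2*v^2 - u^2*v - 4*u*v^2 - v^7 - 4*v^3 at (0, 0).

Type D_8, Milnor number mu = 8.

The Hessian of f at 0 has rank 0. Corank 2; j^3 = -v*(u + 2*v)^2 has shape L^2 M (L != M), so D-series; mu = 8 gives D_8.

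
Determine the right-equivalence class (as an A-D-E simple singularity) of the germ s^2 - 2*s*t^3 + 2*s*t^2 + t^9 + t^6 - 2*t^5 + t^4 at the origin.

The Hessian of f at 0 has rank 1. Corank 1: A-series; mu = 8 gives A_8.

A_{8}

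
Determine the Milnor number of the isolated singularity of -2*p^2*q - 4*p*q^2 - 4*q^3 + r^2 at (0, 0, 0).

4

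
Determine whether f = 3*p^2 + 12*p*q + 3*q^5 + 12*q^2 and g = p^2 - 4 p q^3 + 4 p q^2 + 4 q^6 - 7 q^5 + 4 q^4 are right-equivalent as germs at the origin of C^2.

Yes.

The Hessian of f at 0 has rank 1. Corank 1: A-series; mu = 4 gives A_4. The Hessian of g at 0 has rank 1. Corank 1: A-series; mu = 4 gives A_4. Both have type A_4, hence right-equivalent.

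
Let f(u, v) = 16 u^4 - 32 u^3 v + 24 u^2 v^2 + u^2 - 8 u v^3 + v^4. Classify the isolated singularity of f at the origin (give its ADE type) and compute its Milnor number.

Type A_3, Milnor number mu = 3.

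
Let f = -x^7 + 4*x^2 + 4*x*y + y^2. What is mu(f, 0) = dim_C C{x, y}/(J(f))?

6

The Hessian of f at 0 has rank 1. Corank 1: A-series; mu = 6 gives A_6.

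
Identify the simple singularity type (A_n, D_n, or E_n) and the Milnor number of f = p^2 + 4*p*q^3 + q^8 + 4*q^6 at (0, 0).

The Hessian of f at 0 has rank 1. Corank 1: A-series; mu = 7 gives A_7.

Type A_7, Milnor number mu = 7.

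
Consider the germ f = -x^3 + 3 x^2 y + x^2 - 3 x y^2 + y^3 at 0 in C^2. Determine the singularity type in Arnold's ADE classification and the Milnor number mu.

Type A_{2}, Milnor number mu = 2.

The Hessian of f at 0 is [[2, 0], [0, 0]] with rank 1, so corank 1. A Groebner basis of the Jacobian ideal J(f) in C{x,y} is {y^2, x}; counting standard monomials gives mu = 2. Corank 1: A-series; mu = 2 gives A_2.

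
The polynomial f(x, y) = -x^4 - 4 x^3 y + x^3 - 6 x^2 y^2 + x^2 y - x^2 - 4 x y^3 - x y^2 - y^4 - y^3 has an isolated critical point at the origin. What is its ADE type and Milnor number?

Type A2, Milnor number mu = 2.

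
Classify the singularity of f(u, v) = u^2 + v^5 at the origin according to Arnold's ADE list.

The Hessian of f at 0 is [[2, 0], [0, 0]] with rank 1, so corank 1. A Groebner basis of the Jacobian ideal J(f) in C{u,v} is {v^4, u}; counting standard monomials gives mu = 4. Corank 1: A-series; mu = 4 gives A_4.

A4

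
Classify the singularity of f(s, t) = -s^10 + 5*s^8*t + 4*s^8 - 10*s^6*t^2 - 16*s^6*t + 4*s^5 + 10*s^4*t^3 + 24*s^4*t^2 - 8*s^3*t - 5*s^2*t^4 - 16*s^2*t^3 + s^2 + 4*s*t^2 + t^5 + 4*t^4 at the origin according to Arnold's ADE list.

A_{4}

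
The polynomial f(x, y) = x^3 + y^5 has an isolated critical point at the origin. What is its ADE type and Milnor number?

The Hessian of f at 0 is [[0, 0], [0, 0]] with rank 0, so corank 2. A Groebner basis of the Jacobian ideal J(f) in C{x,y} is {y^4, x^2}; counting standard monomials gives mu = 8. Corank 2; j^3 = x^3 is a perfect cube, so E-series; the 5-jet and mu = 8 give E_8.

Type E8, Milnor number mu = 8.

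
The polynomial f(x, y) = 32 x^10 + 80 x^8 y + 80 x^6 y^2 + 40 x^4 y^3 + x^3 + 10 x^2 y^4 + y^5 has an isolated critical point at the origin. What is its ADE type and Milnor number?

Type E_8, Milnor number mu = 8.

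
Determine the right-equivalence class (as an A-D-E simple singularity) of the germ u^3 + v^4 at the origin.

E_{6}

The Hessian of f at 0 has rank 0. Corank 2; j^3 = u^3 is a perfect cube, so E-series; the 4-jet and mu = 6 give E_6.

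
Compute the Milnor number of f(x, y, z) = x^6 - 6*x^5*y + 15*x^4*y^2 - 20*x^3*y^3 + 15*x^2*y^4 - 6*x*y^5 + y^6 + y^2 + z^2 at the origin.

5

The Hessian of f at 0 has rank 2. Corank 1: A-series; mu = 5 gives A_5.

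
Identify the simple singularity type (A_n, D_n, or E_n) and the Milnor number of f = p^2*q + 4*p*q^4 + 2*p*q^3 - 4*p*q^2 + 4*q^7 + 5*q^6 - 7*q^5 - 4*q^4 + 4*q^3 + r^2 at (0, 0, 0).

The Hessian of f at 0 is [[0, 0, 0], [0, 0, 0], [0, 0, 2]] with rank 1, so corank 2. A Groebner basis of the Jacobian ideal J(f) in C{p,q,r} is {p*q/2 + q^4 + q^3/2 - q^2, p^3 - 9*p^2 + 51*p*q/2 - 37*q^3/2 - 15*q^2, p^2*q - 7*p^2/2 + 41*p*q/4 - 31*q^3/4 - 13*q^2/2, -p^2 + p*q^2 + 3*p*q - 3*q^3 - 2*q^2, r}; counting standard monomials gives mu = 7. Corank 2; j^3 = q*(p - 2*q)^2 has shape L^2 M (L != M), so D-series; mu = 7 gives D_7.

Type D_{7}, Milnor number mu = 7.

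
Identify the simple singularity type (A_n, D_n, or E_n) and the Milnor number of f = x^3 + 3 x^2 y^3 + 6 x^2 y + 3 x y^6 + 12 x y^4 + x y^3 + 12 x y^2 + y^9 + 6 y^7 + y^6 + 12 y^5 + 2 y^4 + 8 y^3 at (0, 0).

Type E_7, Milnor number mu = 7.

The Hessian of f at 0 is [[0, 0], [0, 0]] with rank 0, so corank 2. A Groebner basis of the Jacobian ideal J(f) in C{x,y} is {x^3 + 6*x^2*y + 48*x^2 + 192*x*y + 192*y^2, -6*x^2 + x*y^2 - 24*x*y - 24*y^2, 3*x^2 + 12*x*y + y^3 + 12*y^2}; counting standard monomials gives mu = 7. Corank 2; j^3 = (x + 2*y)^3 is a perfect cube, so E-series; the 4-jet and mu = 7 give E_7.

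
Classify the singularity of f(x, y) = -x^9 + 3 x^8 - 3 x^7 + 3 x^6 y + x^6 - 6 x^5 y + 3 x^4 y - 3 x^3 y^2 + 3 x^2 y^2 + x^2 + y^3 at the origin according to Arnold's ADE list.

The Hessian of f at 0 has rank 1. Corank 1: A-series; mu = 2 gives A_2.

A_2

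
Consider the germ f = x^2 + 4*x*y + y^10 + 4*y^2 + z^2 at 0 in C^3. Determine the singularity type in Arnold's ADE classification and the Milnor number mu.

Type A_9, Milnor number mu = 9.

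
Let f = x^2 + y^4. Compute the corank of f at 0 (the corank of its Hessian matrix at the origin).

1

Hessian at 0 has rank 1.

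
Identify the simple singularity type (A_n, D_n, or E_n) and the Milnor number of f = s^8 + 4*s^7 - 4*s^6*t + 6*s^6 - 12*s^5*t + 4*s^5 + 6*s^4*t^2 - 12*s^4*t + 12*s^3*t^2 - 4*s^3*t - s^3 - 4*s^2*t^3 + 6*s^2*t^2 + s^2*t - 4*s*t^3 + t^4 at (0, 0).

Type D_5, Milnor number mu = 5.

The Hessian of f at 0 has rank 0. Corank 2; j^3 = -s^2*(s - t) has shape L^2 M (L != M), so D-series; mu = 5 gives D_5.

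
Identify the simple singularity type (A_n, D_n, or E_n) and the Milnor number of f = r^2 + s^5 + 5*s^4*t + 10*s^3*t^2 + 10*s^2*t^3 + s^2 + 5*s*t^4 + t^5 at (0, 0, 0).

Type A4, Milnor number mu = 4.

The Hessian of f at 0 has rank 2. Corank 1: A-series; mu = 4 gives A_4.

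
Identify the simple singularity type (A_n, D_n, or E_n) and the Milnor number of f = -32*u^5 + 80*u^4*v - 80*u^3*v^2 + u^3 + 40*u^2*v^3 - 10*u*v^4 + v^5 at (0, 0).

The Hessian of f at 0 is [[0, 0], [0, 0]] with rank 0, so corank 2. A Groebner basis of the Jacobian ideal J(f) in C{u,v} is {v^5, u*v^3 - v^4/8, u^2}; counting standard monomials gives mu = 8. Corank 2; j^3 = u^3 is a perfect cube, so E-series; the 5-jet and mu = 8 give E_8.

Type E8, Milnor number mu = 8.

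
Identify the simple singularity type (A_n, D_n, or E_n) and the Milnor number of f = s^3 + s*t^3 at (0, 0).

Type E7, Milnor number mu = 7.

The Hessian of f at 0 has rank 0. Corank 2; j^3 = s^3 is a perfect cube, so E-series; the 4-jet and mu = 7 give E_7.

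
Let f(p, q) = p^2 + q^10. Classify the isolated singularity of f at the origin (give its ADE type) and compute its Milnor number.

The Hessian of f at 0 has rank 1. Corank 1: A-series; mu = 9 gives A_9.

Type A_{9}, Milnor number mu = 9.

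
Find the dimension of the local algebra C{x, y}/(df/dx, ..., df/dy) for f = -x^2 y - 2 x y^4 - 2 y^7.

8

The Hessian of f at 0 has rank 0. Corank 2; j^3 = -x^2*y has shape L^2 M (L != M), so D-series; mu = 8 gives D_8.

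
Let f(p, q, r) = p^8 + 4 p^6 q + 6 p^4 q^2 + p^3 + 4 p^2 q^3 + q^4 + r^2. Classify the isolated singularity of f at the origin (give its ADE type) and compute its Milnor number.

The Hessian of f at 0 has rank 1. Corank 2; j^3 = p^3 is a perfect cube, so E-series; the 4-jet and mu = 6 give E_6.

Type E_{6}, Milnor number mu = 6.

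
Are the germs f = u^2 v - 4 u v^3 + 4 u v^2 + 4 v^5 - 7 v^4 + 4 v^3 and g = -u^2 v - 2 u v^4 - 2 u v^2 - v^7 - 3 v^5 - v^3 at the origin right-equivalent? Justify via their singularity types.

No.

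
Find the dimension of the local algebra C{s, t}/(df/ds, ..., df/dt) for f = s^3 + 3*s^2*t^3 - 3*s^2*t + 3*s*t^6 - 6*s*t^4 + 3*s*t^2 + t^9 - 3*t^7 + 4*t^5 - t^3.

The Hessian of f at 0 is [[0, 0], [0, 0]] with rank 0, so corank 2. A Groebner basis of the Jacobian ideal J(f) in C{s,t} is {s^2/2 + s*t^3 - s*t + t^2/2, t^4, s^3 - 3*s*t^2 + 2*t^3, s^2*t - 2*s*t^2 + t^3}; counting standard monomials gives mu = 8. Corank 2; j^3 = (s - t)^3 is a perfect cube, so E-series; the 5-jet and mu = 8 give E_8.

8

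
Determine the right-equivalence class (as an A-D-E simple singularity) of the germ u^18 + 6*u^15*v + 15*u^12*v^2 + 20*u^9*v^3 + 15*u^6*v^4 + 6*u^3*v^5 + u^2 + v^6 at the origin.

The Hessian of f at 0 has rank 1. Corank 1: A-series; mu = 5 gives A_5.

A_5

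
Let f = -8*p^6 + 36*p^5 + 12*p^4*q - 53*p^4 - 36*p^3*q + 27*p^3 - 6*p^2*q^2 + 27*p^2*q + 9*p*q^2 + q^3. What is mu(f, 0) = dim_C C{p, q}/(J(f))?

The Hessian of f at 0 has rank 0. Corank 2; j^3 = (3*p + q)^3 is a perfect cube, so E-series; the 4-jet and mu = 6 give E_6.

6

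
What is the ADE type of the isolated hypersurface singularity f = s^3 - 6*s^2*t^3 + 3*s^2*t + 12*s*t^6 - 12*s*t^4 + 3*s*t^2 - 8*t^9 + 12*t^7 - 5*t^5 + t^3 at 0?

E_8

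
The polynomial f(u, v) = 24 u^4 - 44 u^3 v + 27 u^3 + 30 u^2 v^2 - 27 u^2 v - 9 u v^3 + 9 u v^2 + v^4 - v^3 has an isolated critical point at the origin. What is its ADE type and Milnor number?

The Hessian of f at 0 has rank 0. Corank 2; j^3 = (3*u - v)^3 is a perfect cube, so E-series; the 4-jet and mu = 7 give E_7.

Type E_7, Milnor number mu = 7.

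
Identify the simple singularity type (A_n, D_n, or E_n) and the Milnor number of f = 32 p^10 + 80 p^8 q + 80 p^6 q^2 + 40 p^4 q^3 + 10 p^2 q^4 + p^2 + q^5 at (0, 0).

Type A4, Milnor number mu = 4.

The Hessian of f at 0 is [[2, 0], [0, 0]] with rank 1, so corank 1. A Groebner basis of the Jacobian ideal J(f) in C{p,q} is {q^4, p}; counting standard monomials gives mu = 4. Corank 1: A-series; mu = 4 gives A_4.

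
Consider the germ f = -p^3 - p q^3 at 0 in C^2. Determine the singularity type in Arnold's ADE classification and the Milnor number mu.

The Hessian of f at 0 has rank 0. Corank 2; j^3 = -p^3 is a perfect cube, so E-series; the 4-jet and mu = 7 give E_7.

Type E_{7}, Milnor number mu = 7.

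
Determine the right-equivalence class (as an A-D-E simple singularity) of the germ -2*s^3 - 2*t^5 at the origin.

The Hessian of f at 0 is [[0, 0], [0, 0]] with rank 0, so corank 2. A Groebner basis of the Jacobian ideal J(f) in C{s,t} is {t^4, s^2}; counting standard monomials gives mu = 8. Corank 2; j^3 = -2*s^3 is a perfect cube, so E-series; the 5-jet and mu = 8 give E_8.

E8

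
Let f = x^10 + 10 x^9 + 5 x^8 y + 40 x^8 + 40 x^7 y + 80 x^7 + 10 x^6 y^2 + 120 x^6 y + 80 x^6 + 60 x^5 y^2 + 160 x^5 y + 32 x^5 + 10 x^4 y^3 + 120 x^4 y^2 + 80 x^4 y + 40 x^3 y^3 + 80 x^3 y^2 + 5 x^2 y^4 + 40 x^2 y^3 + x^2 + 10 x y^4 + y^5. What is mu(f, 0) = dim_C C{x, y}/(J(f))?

The Hessian of f at 0 is [[2, 0], [0, 0]] with rank 1, so corank 1. A Groebner basis of the Jacobian ideal J(f) in C{x,y} is {y^4, x}; counting standard monomials gives mu = 4. Corank 1: A-series; mu = 4 gives A_4.

4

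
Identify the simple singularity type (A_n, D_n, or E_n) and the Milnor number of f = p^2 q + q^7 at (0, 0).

Type D_{8}, Milnor number mu = 8.

The Hessian of f at 0 has rank 0. Corank 2; j^3 = p^2*q has shape L^2 M (L != M), so D-series; mu = 8 gives D_8.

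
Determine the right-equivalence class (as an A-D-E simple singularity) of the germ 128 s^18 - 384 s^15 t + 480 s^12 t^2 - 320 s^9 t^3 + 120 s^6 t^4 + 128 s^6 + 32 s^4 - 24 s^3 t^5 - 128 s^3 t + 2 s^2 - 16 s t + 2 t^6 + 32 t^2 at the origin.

A_{5}

The Hessian of f at 0 has rank 1. Corank 1: A-series; mu = 5 gives A_5.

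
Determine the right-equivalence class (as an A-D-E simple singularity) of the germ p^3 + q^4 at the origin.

E_{6}

The Hessian of f at 0 is [[0, 0], [0, 0]] with rank 0, so corank 2. A Groebner basis of the Jacobian ideal J(f) in C{p,q} is {q^3, p^2}; counting standard monomials gives mu = 6. Corank 2; j^3 = p^3 is a perfect cube, so E-series; the 4-jet and mu = 6 give E_6.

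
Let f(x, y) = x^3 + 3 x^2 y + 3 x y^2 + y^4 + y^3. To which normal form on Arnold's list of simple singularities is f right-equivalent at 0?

E_{6}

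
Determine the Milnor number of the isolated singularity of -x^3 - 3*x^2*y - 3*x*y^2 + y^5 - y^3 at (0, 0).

The Hessian of f at 0 is [[0, 0], [0, 0]] with rank 0, so corank 2. A Groebner basis of the Jacobian ideal J(f) in C{x,y} is {y^4, x^2 + 2*x*y + y^2}; counting standard monomials gives mu = 8. Corank 2; j^3 = -(x + y)^3 is a perfect cube, so E-series; the 5-jet and mu = 8 give E_8.

8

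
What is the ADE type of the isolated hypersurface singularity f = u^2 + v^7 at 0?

The Hessian of f at 0 has rank 1. Corank 1: A-series; mu = 6 gives A_6.

A6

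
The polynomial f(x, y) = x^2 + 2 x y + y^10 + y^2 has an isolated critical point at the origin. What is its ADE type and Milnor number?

The Hessian of f at 0 is [[2, 2], [2, 2]] with rank 1, so corank 1. A Groebner basis of the Jacobian ideal J(f) in C{x,y} is {y^9, x + y}; counting standard monomials gives mu = 9. Corank 1: A-series; mu = 9 gives A_9.

Type A9, Milnor number mu = 9.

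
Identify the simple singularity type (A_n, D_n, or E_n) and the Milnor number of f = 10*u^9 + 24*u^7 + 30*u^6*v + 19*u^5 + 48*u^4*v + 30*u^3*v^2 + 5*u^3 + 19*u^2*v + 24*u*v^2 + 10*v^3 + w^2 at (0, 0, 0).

Type D_4, Milnor number mu = 4.

The Hessian of f at 0 has rank 1. Corank 2; j^3 = (u + v)*(5*u^2 + 14*u*v + 10*v^2) splits into three distinct lines over C (the quadratic factor has nonzero discriminant), so D_4.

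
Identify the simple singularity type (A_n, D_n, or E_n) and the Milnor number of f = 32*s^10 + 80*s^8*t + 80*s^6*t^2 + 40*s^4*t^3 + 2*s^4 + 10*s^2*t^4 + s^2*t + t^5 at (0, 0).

The Hessian of f at 0 has rank 0. Corank 2; j^3 = s^2*t has shape L^2 M (L != M), so D-series; mu = 6 gives D_6.

Type D6, Milnor number mu = 6.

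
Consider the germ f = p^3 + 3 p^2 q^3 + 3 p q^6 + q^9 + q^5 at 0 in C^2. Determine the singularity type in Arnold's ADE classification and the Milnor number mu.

The Hessian of f at 0 is [[0, 0], [0, 0]] with rank 0, so corank 2. A Groebner basis of the Jacobian ideal J(f) in C{p,q} is {p^2/2 + p*q^3, q^4, p^3, p^2*q}; counting standard monomials gives mu = 8. Corank 2; j^3 = p^3 is a perfect cube, so E-series; the 5-jet and mu = 8 give E_8.

Type E8, Milnor number mu = 8.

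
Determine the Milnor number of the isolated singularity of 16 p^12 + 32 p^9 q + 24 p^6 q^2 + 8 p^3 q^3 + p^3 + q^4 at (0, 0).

6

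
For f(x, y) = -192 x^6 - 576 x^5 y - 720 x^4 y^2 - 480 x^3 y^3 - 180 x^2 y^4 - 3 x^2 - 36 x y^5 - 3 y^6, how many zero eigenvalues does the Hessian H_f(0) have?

Hessian at 0 has rank 1.

1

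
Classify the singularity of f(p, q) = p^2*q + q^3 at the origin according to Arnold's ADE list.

D_4

The Hessian of f at 0 has rank 0. Corank 2; j^3 = q*(p^2 + q^2) splits into three distinct lines over C (the quadratic factor has nonzero discriminant), so D_4.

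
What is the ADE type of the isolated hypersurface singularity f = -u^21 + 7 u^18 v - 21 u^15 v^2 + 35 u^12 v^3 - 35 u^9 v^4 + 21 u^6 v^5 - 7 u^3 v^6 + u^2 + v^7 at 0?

A_{6}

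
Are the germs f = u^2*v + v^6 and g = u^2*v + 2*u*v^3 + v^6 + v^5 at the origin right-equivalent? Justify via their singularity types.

Yes.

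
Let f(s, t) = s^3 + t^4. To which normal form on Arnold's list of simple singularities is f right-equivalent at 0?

The Hessian of f at 0 is [[0, 0], [0, 0]] with rank 0, so corank 2. A Groebner basis of the Jacobian ideal J(f) in C{s,t} is {t^3, s^2}; counting standard monomials gives mu = 6. Corank 2; j^3 = s^3 is a perfect cube, so E-series; the 4-jet and mu = 6 give E_6.

E_6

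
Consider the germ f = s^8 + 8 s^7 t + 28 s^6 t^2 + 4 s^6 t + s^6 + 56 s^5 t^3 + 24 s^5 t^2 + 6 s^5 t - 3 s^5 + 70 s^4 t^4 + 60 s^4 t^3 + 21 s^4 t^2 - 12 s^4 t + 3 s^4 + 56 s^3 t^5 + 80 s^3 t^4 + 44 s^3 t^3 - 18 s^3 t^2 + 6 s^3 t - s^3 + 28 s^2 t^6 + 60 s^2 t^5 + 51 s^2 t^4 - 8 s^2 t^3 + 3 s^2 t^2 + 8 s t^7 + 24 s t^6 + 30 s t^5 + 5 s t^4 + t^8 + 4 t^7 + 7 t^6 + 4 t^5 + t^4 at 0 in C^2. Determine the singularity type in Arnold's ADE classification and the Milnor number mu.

Type E_6, Milnor number mu = 6.

The Hessian of f at 0 is [[0, 0], [0, 0]] with rank 0, so corank 2. A Groebner basis of the Jacobian ideal J(f) in C{s,t} is {s^3, s^2*t, -s^2/2 + s*t^2, t^3}; counting standard monomials gives mu = 6. Corank 2; j^3 = -s^3 is a perfect cube, so E-series; the 4-jet and mu = 6 give E_6.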